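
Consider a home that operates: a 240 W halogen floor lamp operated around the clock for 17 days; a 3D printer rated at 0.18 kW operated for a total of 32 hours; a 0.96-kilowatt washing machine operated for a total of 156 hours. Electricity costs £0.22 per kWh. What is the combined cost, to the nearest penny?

halogen floor lamp: Runtime = 24 h × 17 = 408 h
halogen floor lamp: 0.24 kW × 408 h = 97.92 kWh
3D printer: 0.18 kW × 32 h = 5.76 kWh
washing machine: 0.96 kW × 156 h = 149.76 kWh
Total energy = 253.44 kWh
Cost = 253.44 × £0.22 = £55.76

£55.76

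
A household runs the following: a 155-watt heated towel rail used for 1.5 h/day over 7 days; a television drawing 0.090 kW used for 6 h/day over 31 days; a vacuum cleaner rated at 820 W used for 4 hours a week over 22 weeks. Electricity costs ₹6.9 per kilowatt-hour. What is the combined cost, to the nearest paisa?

₹624.64

heated towel rail: Runtime = 1.5 h/day × 7 days = 10.5 h
heated towel rail: 0.155 kW × 10.5 h = 1.6275 kWh
television: Runtime = 6 h/day × 31 days = 186 h
television: 0.09 kW × 186 h = 16.74 kWh
vacuum cleaner: Runtime = 4 h/week × 22 weeks = 88 h
vacuum cleaner: 0.82 kW × 88 h = 72.16 kWh
Total energy = 90.5275 kWh
Cost = 90.5275 × ₹6.9 = ₹624.64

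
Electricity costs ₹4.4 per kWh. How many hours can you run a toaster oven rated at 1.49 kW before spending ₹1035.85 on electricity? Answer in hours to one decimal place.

Energy available = ₹1035.85 ÷ ₹4.4/kWh = 235.4205 kWh
Hours = 235.4205 kWh ÷ 1.49 kW = 158.0 h

158.0 h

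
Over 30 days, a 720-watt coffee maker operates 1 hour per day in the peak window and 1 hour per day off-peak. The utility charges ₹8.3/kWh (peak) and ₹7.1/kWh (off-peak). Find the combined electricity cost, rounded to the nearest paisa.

Peak energy = 0.72 kW × 1 h × 30 = 21.6 kWh
Off-peak energy = 0.72 kW × 1 h × 30 = 21.6 kWh
Cost = 21.6 × ₹8.3 + 21.6 × ₹7.1 = ₹179.28 + ₹153.36 = ₹332.64

₹332.64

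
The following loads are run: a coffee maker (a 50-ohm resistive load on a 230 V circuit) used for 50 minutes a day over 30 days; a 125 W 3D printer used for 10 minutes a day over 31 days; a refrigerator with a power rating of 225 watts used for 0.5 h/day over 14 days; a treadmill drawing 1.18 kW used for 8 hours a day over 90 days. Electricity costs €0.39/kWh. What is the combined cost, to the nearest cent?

coffee maker: Power = V²/R = 230²/50 = 1058 W = 1.058 kW
coffee maker: Runtime = 50 min × 30 = 1500 min = 25 h
coffee maker: 1.058 kW × 25 h = 26.45 kWh
3D printer: Runtime = 10 min × 31 = 310 min = 5.166666… h
3D printer: 0.125 kW × 5.166666… h = 0.645833… kWh
refrigerator: Runtime = 0.5 h/day × 14 days = 7 h
refrigerator: 0.225 kW × 7 h = 1.575 kWh
treadmill: Runtime = 8 h/day × 90 days = 720 h
treadmill: 1.18 kW × 720 h = 849.6 kWh
Total energy = 878.270833… kWh
Cost = 878.270833… × €0.39 = €342.53

€342.53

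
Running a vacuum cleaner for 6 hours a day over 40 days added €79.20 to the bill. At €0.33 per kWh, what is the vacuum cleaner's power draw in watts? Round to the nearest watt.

1000 W

Energy = €79.20 ÷ €0.33/kWh = 240 kWh
Runtime = 6 h/day × 40 days = 240 h
Power = 240 kWh ÷ 240 h = 1 kW = 1000 W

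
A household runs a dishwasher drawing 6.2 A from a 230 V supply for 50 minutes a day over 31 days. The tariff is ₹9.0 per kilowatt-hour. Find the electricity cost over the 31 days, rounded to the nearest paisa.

Power = 6.2 A × 230 V = 1426 W = 1.426 kW
Runtime = 50 min × 31 = 1550 min = 25.833333… h
Energy = 1.426 kW × 25.833333… h = 36.838333… kWh
Cost = 36.838333… kWh × ₹9.0/kWh = ₹331.55

₹331.55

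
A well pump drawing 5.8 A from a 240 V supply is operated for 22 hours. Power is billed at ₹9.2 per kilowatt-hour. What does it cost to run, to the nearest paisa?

₹281.74

Power = 5.8 A × 240 V = 1392 W = 1.392 kW
Energy = 1.392 kW × 22 h = 30.624 kWh
Cost = 30.624 kWh × ₹9.2/kWh = ₹281.74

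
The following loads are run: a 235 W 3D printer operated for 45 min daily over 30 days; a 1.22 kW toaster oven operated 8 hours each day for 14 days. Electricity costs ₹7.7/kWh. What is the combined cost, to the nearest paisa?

3D printer: Runtime = 45 min × 30 = 1350 min = 22.5 h
3D printer: 0.235 kW × 22.5 h = 5.2875 kWh
toaster oven: Runtime = 8 h/day × 14 days = 112 h
toaster oven: 1.22 kW × 112 h = 136.64 kWh
Total energy = 141.9275 kWh
Cost = 141.9275 × ₹7.7 = ₹1092.84

₹1092.84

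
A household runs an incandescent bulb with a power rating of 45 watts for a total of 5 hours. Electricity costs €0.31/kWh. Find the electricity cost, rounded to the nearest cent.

Energy = 0.045 kW × 5 h = 0.225 kWh
Cost = 0.225 kWh × €0.31/kWh = €0.07

€0.07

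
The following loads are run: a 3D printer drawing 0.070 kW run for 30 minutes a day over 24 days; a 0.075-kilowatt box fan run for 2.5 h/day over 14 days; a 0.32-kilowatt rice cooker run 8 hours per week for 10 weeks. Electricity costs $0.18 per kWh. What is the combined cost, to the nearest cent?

3D printer: Runtime = 30 min × 24 = 720 min = 12 h
3D printer: 0.07 kW × 12 h = 0.84 kWh
box fan: Runtime = 2.5 h/day × 14 days = 35 h
box fan: 0.075 kW × 35 h = 2.625 kWh
rice cooker: Runtime = 8 h/week × 10 weeks = 80 h
rice cooker: 0.32 kW × 80 h = 25.6 kWh
Total energy = 29.065 kWh
Cost = 29.065 × $0.18 = $5.23

$5.23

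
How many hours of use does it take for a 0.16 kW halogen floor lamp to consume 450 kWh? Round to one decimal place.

2812.5 h

Hours = 450 kWh ÷ 0.16 kW = 2812.5 h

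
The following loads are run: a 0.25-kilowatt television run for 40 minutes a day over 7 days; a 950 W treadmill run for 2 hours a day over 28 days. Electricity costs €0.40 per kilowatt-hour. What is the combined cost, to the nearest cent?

television: Runtime = 40 min × 7 = 280 min = 4.666666… h
television: 0.25 kW × 4.666666… h = 1.166666… kWh
treadmill: Runtime = 2 h/day × 28 days = 56 h
treadmill: 0.95 kW × 56 h = 53.2 kWh
Total energy = 54.366666… kWh
Cost = 54.366666… × €0.40 = €21.75

€21.75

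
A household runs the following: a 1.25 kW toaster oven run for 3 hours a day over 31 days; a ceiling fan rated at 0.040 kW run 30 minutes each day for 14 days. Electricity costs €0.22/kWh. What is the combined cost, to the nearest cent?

€25.64

toaster oven: Runtime = 3 h/day × 31 days = 93 h
toaster oven: 1.25 kW × 93 h = 116.25 kWh
ceiling fan: Runtime = 30 min × 14 = 420 min = 7 h
ceiling fan: 0.04 kW × 7 h = 0.28 kWh
Total energy = 116.53 kWh
Cost = 116.53 × €0.22 = €25.64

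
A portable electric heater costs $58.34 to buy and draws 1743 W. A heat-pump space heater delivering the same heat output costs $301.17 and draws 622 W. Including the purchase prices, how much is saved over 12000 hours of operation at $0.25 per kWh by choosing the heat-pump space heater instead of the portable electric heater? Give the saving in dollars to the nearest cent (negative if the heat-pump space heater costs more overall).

$3120.17

portable electric heater: $58.34 + (1743/1000) kW × 12000 h × $0.25 = $58.34 + $5229 = $5287.34
heat-pump space heater: $301.17 + (622/1000) kW × 12000 h × $0.25 = $301.17 + $1866 = $2167.17
Saving = $5287.34 − $2167.17 = $3120.17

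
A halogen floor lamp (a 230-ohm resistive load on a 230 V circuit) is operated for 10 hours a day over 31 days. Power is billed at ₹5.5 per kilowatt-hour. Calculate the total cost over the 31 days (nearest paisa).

Power = V²/R = 230²/230 = 230 W = 0.23 kW
Runtime = 10 h/day × 31 days = 310 h
Energy = 0.23 kW × 310 h = 71.3 kWh
Cost = 71.3 kWh × ₹5.5/kWh = ₹392.15

₹392.15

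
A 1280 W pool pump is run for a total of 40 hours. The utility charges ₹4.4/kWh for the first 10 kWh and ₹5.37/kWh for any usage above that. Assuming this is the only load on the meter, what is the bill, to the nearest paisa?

Energy = 1.28 kW × 40 h = 51.2 kWh
Tier 1 (0–10 kWh): 10 × ₹4.4 = ₹44
Above 10 kWh: 41.2 × ₹5.37 = ₹221.244
Bill = ₹265.24

₹265.24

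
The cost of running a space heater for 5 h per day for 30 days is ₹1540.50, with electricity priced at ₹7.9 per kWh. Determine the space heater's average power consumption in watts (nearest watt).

1300 W

Energy = ₹1540.50 ÷ ₹7.9/kWh = 195 kWh
Runtime = 5 h/day × 30 days = 150 h
Power = 195 kWh ÷ 150 h = 1.3 kW = 1300 W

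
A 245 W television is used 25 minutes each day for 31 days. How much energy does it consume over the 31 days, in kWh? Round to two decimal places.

3.16 kWh

Runtime = 25 min × 31 = 775 min = 12.916666… h
Energy = 0.245 kW × 12.916666… h = 3.164583… kWh ≈ 3.16 kWh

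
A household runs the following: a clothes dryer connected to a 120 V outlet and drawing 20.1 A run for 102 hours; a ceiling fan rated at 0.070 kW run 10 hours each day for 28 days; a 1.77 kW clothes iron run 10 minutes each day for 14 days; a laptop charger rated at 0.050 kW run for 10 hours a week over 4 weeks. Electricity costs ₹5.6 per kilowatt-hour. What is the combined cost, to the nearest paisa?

₹1521.82

clothes dryer: Power = 20.1 A × 120 V = 2412 W = 2.412 kW
clothes dryer: 2.412 kW × 102 h = 246.024 kWh
ceiling fan: Runtime = 10 h/day × 28 days = 280 h
ceiling fan: 0.07 kW × 280 h = 19.6 kWh
clothes iron: Runtime = 10 min × 14 = 140 min = 2.333333… h
clothes iron: 1.77 kW × 2.333333… h = 4.13 kWh
laptop charger: Runtime = 10 h/week × 4 weeks = 40 h
laptop charger: 0.05 kW × 40 h = 2 kWh
Total energy = 271.754 kWh
Cost = 271.754 × ₹5.6 = ₹1521.82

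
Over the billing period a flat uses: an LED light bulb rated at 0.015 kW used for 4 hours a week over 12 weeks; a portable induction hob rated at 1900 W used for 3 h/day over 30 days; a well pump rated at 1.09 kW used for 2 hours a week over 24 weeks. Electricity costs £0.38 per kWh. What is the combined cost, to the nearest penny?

LED light bulb: Runtime = 4 h/week × 12 weeks = 48 h
LED light bulb: 0.015 kW × 48 h = 0.72 kWh
portable induction hob: Runtime = 3 h/day × 30 days = 90 h
portable induction hob: 1.9 kW × 90 h = 171 kWh
well pump: Runtime = 2 h/week × 24 weeks = 48 h
well pump: 1.09 kW × 48 h = 52.32 kWh
Total energy = 224.04 kWh
Cost = 224.04 × £0.38 = £85.14

£85.14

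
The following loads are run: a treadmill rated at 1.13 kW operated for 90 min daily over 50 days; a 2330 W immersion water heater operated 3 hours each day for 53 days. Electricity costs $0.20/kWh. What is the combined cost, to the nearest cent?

$91.04

treadmill: Runtime = 90 min × 50 = 4500 min = 75 h
treadmill: 1.13 kW × 75 h = 84.75 kWh
immersion water heater: Runtime = 3 h/day × 53 days = 159 h
immersion water heater: 2.33 kW × 159 h = 370.47 kWh
Total energy = 455.22 kWh
Cost = 455.22 × $0.20 = $91.04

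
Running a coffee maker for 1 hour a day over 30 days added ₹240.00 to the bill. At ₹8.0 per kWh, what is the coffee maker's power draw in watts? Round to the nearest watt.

1000 W

Energy = ₹240.00 ÷ ₹8.0/kWh = 30 kWh
Runtime = 1 h/day × 30 days = 30 h
Power = 30 kWh ÷ 30 h = 1 kW = 1000 W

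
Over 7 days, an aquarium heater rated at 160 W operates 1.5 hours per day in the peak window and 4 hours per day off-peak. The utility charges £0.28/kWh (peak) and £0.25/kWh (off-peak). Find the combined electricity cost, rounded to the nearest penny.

£1.59

Peak energy = 0.16 kW × 1.5 h × 7 = 1.68 kWh
Off-peak energy = 0.16 kW × 4 h × 7 = 4.48 kWh
Cost = 1.68 × £0.28 + 4.48 × £0.25 = £0.4704 + £1.12 = £1.59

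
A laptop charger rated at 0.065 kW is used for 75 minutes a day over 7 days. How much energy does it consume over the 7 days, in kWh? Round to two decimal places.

0.57 kWh

Runtime = 75 min × 7 = 525 min = 8.75 h
Energy = 0.065 kW × 8.75 h = 0.56875 kWh ≈ 0.57 kWh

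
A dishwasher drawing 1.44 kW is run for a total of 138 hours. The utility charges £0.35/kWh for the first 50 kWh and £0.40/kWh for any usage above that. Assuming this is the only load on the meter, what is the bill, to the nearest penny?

Energy = 1.44 kW × 138 h = 198.72 kWh
Tier 1 (0–50 kWh): 50 × £0.35 = £17.5
Above 50 kWh: 148.72 × £0.40 = £59.488
Bill = £76.99

£76.99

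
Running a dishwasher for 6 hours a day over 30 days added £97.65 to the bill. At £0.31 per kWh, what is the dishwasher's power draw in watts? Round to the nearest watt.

1750 W

Energy = £97.65 ÷ £0.31/kWh = 315 kWh
Runtime = 6 h/day × 30 days = 180 h
Power = 315 kWh ÷ 180 h = 1.75 kW = 1750 W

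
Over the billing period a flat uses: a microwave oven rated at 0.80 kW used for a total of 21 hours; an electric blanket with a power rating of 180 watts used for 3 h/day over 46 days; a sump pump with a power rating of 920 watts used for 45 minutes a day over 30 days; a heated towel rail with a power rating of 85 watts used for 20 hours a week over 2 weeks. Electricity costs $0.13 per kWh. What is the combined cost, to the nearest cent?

microwave oven: 0.8 kW × 21 h = 16.8 kWh
electric blanket: Runtime = 3 h/day × 46 days = 138 h
electric blanket: 0.18 kW × 138 h = 24.84 kWh
sump pump: Runtime = 45 min × 30 = 1350 min = 22.5 h
sump pump: 0.92 kW × 22.5 h = 20.7 kWh
heated towel rail: Runtime = 20 h/week × 2 weeks = 40 h
heated towel rail: 0.085 kW × 40 h = 3.4 kWh
Total energy = 65.74 kWh
Cost = 65.74 × $0.13 = $8.55

$8.55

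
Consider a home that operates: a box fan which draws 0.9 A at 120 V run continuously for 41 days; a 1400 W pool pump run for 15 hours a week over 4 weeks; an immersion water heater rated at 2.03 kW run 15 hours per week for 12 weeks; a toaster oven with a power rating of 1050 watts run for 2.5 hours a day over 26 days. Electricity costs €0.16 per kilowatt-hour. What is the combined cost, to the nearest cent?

€99.83

box fan: Power = 0.9 A × 120 V = 108 W = 0.108 kW
box fan: Runtime = 24 h × 41 = 984 h
box fan: 0.108 kW × 984 h = 106.272 kWh
pool pump: Runtime = 15 h/week × 4 weeks = 60 h
pool pump: 1.4 kW × 60 h = 84 kWh
immersion water heater: Runtime = 15 h/week × 12 weeks = 180 h
immersion water heater: 2.03 kW × 180 h = 365.4 kWh
toaster oven: Runtime = 2.5 h/day × 26 days = 65 h
toaster oven: 1.05 kW × 65 h = 68.25 kWh
Total energy = 623.922 kWh
Cost = 623.922 × €0.16 = €99.83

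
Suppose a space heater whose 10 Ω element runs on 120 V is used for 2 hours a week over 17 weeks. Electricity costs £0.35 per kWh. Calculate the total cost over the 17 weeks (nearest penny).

Power = V²/R = 120²/10 = 1440 W = 1.44 kW
Runtime = 2 h/week × 17 weeks = 34 h
Energy = 1.44 kW × 34 h = 48.96 kWh
Cost = 48.96 kWh × £0.35/kWh = £17.14

£17.14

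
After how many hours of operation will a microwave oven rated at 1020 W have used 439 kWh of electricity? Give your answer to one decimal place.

430.4 h

Hours = 439 kWh ÷ 1.02 kW = 430.4 h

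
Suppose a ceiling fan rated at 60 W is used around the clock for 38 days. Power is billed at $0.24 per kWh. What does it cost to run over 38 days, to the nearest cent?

Runtime = 24 h × 38 = 912 h
Energy = 0.06 kW × 912 h = 54.72 kWh
Cost = 54.72 kWh × $0.24/kWh = $13.13

$13.13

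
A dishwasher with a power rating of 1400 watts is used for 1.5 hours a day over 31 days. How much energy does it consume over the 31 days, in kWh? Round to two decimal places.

Runtime = 1.5 h/day × 31 days = 46.5 h
Energy = 1.4 kW × 46.5 h = 65.1 kWh

65.10 kWh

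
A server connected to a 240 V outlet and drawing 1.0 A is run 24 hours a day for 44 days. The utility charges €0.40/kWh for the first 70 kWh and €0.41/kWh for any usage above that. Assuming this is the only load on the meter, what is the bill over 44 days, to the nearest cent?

€103.21

Power = 1.0 A × 240 V = 240 W = 0.24 kW
Runtime = 24 h × 44 = 1056 h
Energy = 0.24 kW × 1056 h = 253.44 kWh
Tier 1 (0–70 kWh): 70 × €0.40 = €28
Above 70 kWh: 183.44 × €0.41 = €75.2104
Bill = €103.21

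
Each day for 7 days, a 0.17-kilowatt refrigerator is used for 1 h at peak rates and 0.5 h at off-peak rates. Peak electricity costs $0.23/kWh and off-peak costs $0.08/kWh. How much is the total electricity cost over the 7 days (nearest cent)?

Peak energy = 0.17 kW × 1 h × 7 = 1.19 kWh
Off-peak energy = 0.17 kW × 0.5 h × 7 = 0.595 kWh
Cost = 1.19 × $0.23 + 0.595 × $0.08 = $0.2737 + $0.0476 = $0.32

$0.32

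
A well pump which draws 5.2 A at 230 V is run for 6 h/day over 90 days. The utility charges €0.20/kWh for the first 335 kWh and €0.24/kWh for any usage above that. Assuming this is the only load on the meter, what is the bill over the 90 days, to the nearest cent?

Power = 5.2 A × 230 V = 1196 W = 1.196 kW
Runtime = 6 h/day × 90 days = 540 h
Energy = 1.196 kW × 540 h = 645.84 kWh
Tier 1 (0–335 kWh): 335 × €0.20 = €67
Above 335 kWh: 310.84 × €0.24 = €74.6016
Bill = €141.60

€141.60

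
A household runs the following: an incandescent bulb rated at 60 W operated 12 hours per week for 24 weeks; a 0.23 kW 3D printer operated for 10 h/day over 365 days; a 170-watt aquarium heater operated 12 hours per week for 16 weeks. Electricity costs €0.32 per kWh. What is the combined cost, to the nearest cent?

€284.61

incandescent bulb: Runtime = 12 h/week × 24 weeks = 288 h
incandescent bulb: 0.06 kW × 288 h = 17.28 kWh
3D printer: Runtime = 10 h/day × 365 days = 3650 h
3D printer: 0.23 kW × 3650 h = 839.5 kWh
aquarium heater: Runtime = 12 h/week × 16 weeks = 192 h
aquarium heater: 0.17 kW × 192 h = 32.64 kWh
Total energy = 889.42 kWh
Cost = 889.42 × €0.32 = €284.61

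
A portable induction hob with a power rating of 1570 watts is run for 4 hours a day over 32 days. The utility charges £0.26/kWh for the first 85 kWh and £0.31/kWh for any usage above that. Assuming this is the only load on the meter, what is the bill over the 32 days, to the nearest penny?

£58.05

Runtime = 4 h/day × 32 days = 128 h
Energy = 1.57 kW × 128 h = 200.96 kWh
Tier 1 (0–85 kWh): 85 × £0.26 = £22.1
Above 85 kWh: 115.96 × £0.31 = £35.9476
Bill = £58.05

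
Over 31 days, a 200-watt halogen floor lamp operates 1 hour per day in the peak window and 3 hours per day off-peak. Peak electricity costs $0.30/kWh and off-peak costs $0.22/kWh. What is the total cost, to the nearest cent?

$5.95

Peak energy = 0.2 kW × 1 h × 31 = 6.2 kWh
Off-peak energy = 0.2 kW × 3 h × 31 = 18.6 kWh
Cost = 6.2 × $0.30 + 18.6 × $0.22 = $1.86 + $4.092 = $5.95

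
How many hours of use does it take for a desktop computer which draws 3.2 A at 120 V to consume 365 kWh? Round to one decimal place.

950.5 h

Power = 3.2 A × 120 V = 384 W = 0.384 kW
Hours = 365 kWh ÷ 0.384 kW = 950.5 h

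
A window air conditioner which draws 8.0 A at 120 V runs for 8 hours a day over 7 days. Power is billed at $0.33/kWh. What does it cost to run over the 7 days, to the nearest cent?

Power = 8.0 A × 120 V = 960 W = 0.96 kW
Runtime = 8 h/day × 7 days = 56 h
Energy = 0.96 kW × 56 h = 53.76 kWh
Cost = 53.76 kWh × $0.33/kWh = $17.74

$17.74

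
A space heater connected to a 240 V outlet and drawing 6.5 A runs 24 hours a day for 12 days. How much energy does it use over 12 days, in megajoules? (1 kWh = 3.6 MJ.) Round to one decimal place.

Power = 6.5 A × 240 V = 1560 W = 1.56 kW
Runtime = 24 h × 12 = 288 h
Energy = 1.56 kW × 288 h = 449.28 kWh
= 449.28 × 3.6 MJ = 1617.4 MJ

1617.4 MJ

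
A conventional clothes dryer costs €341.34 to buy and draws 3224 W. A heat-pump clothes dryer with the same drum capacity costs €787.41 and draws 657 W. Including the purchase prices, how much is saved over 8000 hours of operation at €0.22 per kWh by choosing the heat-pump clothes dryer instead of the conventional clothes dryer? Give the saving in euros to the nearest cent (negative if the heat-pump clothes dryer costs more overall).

conventional clothes dryer: €341.34 + (3224/1000) kW × 8000 h × €0.22 = €341.34 + €5674.24 = €6015.58
heat-pump clothes dryer: €787.41 + (657/1000) kW × 8000 h × €0.22 = €787.41 + €1156.32 = €1943.73
Saving = €6015.58 − €1943.73 = €4071.85

€4071.85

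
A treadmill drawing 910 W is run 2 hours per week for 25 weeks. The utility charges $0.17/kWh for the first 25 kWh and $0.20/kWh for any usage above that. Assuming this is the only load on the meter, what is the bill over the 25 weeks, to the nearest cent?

$8.35

Runtime = 2 h/week × 25 weeks = 50 h
Energy = 0.91 kW × 50 h = 45.5 kWh
Tier 1 (0–25 kWh): 25 × $0.17 = $4.25
Above 25 kWh: 20.5 × $0.20 = $4.1
Bill = $8.35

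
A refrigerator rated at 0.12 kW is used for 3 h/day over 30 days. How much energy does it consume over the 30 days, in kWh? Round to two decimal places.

10.80 kWh

Runtime = 3 h/day × 30 days = 90 h
Energy = 0.12 kW × 90 h = 10.8 kWh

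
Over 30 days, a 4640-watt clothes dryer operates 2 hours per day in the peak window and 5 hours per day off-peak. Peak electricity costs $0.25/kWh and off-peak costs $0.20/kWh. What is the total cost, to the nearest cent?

$208.80

Peak energy = 4.64 kW × 2 h × 30 = 278.4 kWh
Off-peak energy = 4.64 kW × 5 h × 30 = 696 kWh
Cost = 278.4 × $0.25 + 696 × $0.20 = $69.6 + $139.2 = $208.80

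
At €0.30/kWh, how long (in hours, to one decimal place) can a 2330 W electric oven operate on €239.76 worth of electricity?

343.0 h

Energy available = €239.76 ÷ €0.30/kWh = 799.2 kWh
Hours = 799.2 kWh ÷ 2.33 kW = 343.0 h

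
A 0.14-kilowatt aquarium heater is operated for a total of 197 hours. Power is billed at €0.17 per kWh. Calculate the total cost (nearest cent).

Energy = 0.14 kW × 197 h = 27.58 kWh
Cost = 27.58 kWh × €0.17/kWh = €4.69

€4.69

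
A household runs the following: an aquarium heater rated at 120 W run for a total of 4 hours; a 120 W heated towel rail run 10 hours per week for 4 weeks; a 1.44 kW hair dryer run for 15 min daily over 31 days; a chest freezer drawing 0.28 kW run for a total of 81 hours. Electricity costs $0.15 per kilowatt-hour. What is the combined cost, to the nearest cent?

$5.87

aquarium heater: 0.12 kW × 4 h = 0.48 kWh
heated towel rail: Runtime = 10 h/week × 4 weeks = 40 h
heated towel rail: 0.12 kW × 40 h = 4.8 kWh
hair dryer: Runtime = 15 min × 31 = 465 min = 7.75 h
hair dryer: 1.44 kW × 7.75 h = 11.16 kWh
chest freezer: 0.28 kW × 81 h = 22.68 kWh
Total energy = 39.12 kWh
Cost = 39.12 × $0.15 = $5.87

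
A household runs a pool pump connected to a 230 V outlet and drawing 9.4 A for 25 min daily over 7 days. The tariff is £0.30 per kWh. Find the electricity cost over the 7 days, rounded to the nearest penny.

Power = 9.4 A × 230 V = 2162 W = 2.162 kW
Runtime = 25 min × 7 = 175 min = 2.916666… h
Energy = 2.162 kW × 2.916666… h = 6.305833… kWh
Cost = 6.305833… kWh × £0.30/kWh = £1.89

£1.89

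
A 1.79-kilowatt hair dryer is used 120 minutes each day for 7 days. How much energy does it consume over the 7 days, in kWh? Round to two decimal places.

Runtime = 120 min × 7 = 840 min = 14 h
Energy = 1.79 kW × 14 h = 25.06 kWh

25.06 kWh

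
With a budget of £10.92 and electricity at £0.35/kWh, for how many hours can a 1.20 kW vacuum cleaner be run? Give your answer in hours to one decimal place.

Energy available = £10.92 ÷ £0.35/kWh = 31.2 kWh
Hours = 31.2 kWh ÷ 1.2 kW = 26.0 h

26.0 h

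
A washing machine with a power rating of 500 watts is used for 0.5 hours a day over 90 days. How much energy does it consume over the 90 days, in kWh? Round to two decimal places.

22.50 kWh

Runtime = 0.5 h/day × 90 days = 45 h
Energy = 0.5 kW × 45 h = 22.5 kWh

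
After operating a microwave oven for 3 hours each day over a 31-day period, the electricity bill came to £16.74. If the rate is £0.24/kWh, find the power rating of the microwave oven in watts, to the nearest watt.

Energy = £16.74 ÷ £0.24/kWh = 69.75 kWh
Runtime = 3 h/day × 31 days = 93 h
Power = 69.75 kWh ÷ 93 h = 0.75 kW = 750 W

750 W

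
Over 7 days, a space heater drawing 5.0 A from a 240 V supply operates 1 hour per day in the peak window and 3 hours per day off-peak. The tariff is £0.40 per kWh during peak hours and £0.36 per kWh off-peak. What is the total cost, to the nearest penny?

Power = 5.0 A × 240 V = 1200 W = 1.2 kW
Peak energy = 1.2 kW × 1 h × 7 = 8.4 kWh
Off-peak energy = 1.2 kW × 3 h × 7 = 25.2 kWh
Cost = 8.4 × £0.40 + 25.2 × £0.36 = £3.36 + £9.072 = £12.43

£12.43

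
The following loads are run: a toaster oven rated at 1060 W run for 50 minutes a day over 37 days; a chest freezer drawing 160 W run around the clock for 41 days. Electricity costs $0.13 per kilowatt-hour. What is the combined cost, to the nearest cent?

$24.72

toaster oven: Runtime = 50 min × 37 = 1850 min = 30.833333… h
toaster oven: 1.06 kW × 30.833333… h = 32.683333… kWh
chest freezer: Runtime = 24 h × 41 = 984 h
chest freezer: 0.16 kW × 984 h = 157.44 kWh
Total energy = 190.123333… kWh
Cost = 190.123333… × $0.13 = $24.72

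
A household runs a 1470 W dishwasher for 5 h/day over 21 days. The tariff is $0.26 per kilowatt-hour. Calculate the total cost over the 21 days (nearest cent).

$40.13

Runtime = 5 h/day × 21 days = 105 h
Energy = 1.47 kW × 105 h = 154.35 kWh
Cost = 154.35 kWh × $0.26/kWh = $40.13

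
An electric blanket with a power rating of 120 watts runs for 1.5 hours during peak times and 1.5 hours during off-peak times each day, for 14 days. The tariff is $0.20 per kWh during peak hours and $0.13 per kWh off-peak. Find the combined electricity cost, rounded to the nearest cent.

$0.83

Peak energy = 0.12 kW × 1.5 h × 14 = 2.52 kWh
Off-peak energy = 0.12 kW × 1.5 h × 14 = 2.52 kWh
Cost = 2.52 × $0.20 + 2.52 × $0.13 = $0.504 + $0.3276 = $0.83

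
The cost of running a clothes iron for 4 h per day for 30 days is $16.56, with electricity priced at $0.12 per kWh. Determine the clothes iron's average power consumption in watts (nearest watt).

Energy = $16.56 ÷ $0.12/kWh = 138 kWh
Runtime = 4 h/day × 30 days = 120 h
Power = 138 kWh ÷ 120 h = 1.15 kW = 1150 W

1150 W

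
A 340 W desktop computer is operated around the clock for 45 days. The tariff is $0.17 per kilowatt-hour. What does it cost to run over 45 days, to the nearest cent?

Runtime = 24 h × 45 = 1080 h
Energy = 0.34 kW × 1080 h = 367.2 kWh
Cost = 367.2 kWh × $0.17/kWh = $62.42

$62.42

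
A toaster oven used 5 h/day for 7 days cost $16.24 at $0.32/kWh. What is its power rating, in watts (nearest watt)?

Energy = $16.24 ÷ $0.32/kWh = 50.75 kWh
Runtime = 5 h/day × 7 days = 35 h
Power = 50.75 kWh ÷ 35 h = 1.45 kW = 1450 W

1450 W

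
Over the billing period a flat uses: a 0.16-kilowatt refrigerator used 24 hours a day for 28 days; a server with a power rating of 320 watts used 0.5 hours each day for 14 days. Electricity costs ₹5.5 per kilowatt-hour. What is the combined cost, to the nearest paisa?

₹603.68

refrigerator: Runtime = 24 h × 28 = 672 h
refrigerator: 0.16 kW × 672 h = 107.52 kWh
server: Runtime = 0.5 h/day × 14 days = 7 h
server: 0.32 kW × 7 h = 2.24 kWh
Total energy = 109.76 kWh
Cost = 109.76 × ₹5.5 = ₹603.68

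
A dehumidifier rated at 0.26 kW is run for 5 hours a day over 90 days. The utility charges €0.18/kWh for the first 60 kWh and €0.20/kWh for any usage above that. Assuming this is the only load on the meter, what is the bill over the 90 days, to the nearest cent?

€22.20

Runtime = 5 h/day × 90 days = 450 h
Energy = 0.26 kW × 450 h = 117 kWh
Tier 1 (0–60 kWh): 60 × €0.18 = €10.8
Above 60 kWh: 57 × €0.20 = €11.4
Bill = €22.20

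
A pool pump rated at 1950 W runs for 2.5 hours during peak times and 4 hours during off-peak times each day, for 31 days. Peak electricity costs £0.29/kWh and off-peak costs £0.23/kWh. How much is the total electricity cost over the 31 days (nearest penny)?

£99.44

Peak energy = 1.95 kW × 2.5 h × 31 = 151.125 kWh
Off-peak energy = 1.95 kW × 4 h × 31 = 241.8 kWh
Cost = 151.125 × £0.29 + 241.8 × £0.23 = £43.82625 + £55.614 = £99.44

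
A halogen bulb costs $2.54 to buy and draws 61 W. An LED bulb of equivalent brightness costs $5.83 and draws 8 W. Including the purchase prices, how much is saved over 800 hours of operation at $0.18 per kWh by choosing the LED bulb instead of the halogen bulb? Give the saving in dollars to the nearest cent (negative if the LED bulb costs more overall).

halogen bulb: $2.54 + (61/1000) kW × 800 h × $0.18 = $2.54 + $8.784 = $11.324
LED bulb: $5.83 + (8/1000) kW × 800 h × $0.18 = $5.83 + $1.152 = $6.982
Saving = $11.324 − $6.982 = $4.342 → $4.34

$4.34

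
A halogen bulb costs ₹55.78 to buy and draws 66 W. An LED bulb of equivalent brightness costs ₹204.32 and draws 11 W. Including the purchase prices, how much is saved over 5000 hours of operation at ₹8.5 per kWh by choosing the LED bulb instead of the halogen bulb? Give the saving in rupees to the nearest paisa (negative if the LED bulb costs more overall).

halogen bulb: ₹55.78 + (66/1000) kW × 5000 h × ₹8.5 = ₹55.78 + ₹2805 = ₹2860.78
LED bulb: ₹204.32 + (11/1000) kW × 5000 h × ₹8.5 = ₹204.32 + ₹467.5 = ₹671.82
Saving = ₹2860.78 − ₹671.82 = ₹2188.96

₹2188.96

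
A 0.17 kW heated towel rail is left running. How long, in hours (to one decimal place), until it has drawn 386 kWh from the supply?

Hours = 386 kWh ÷ 0.17 kW = 2270.6 h

2270.6 h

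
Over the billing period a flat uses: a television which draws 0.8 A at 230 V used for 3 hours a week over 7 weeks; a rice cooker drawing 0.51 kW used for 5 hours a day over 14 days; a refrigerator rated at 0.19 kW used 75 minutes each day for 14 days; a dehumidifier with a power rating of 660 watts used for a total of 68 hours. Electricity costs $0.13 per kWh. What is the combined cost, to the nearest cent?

$11.41

television: Power = 0.8 A × 230 V = 184 W = 0.184 kW
television: Runtime = 3 h/week × 7 weeks = 21 h
television: 0.184 kW × 21 h = 3.864 kWh
rice cooker: Runtime = 5 h/day × 14 days = 70 h
rice cooker: 0.51 kW × 70 h = 35.7 kWh
refrigerator: Runtime = 75 min × 14 = 1050 min = 17.5 h
refrigerator: 0.19 kW × 17.5 h = 3.325 kWh
dehumidifier: 0.66 kW × 68 h = 44.88 kWh
Total energy = 87.769 kWh
Cost = 87.769 × $0.13 = $11.41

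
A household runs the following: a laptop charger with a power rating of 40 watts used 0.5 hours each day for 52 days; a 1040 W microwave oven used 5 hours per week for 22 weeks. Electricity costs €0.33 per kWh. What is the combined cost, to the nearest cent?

laptop charger: Runtime = 0.5 h/day × 52 days = 26 h
laptop charger: 0.04 kW × 26 h = 1.04 kWh
microwave oven: Runtime = 5 h/week × 22 weeks = 110 h
microwave oven: 1.04 kW × 110 h = 114.4 kWh
Total energy = 115.44 kWh
Cost = 115.44 × €0.33 = €38.10

€38.10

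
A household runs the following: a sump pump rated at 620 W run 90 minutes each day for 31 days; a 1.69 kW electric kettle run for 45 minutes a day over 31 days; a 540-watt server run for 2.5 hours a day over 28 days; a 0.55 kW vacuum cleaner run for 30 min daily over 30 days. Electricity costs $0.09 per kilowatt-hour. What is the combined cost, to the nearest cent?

$10.28

sump pump: Runtime = 90 min × 31 = 2790 min = 46.5 h
sump pump: 0.62 kW × 46.5 h = 28.83 kWh
electric kettle: Runtime = 45 min × 31 = 1395 min = 23.25 h
electric kettle: 1.69 kW × 23.25 h = 39.2925 kWh
server: Runtime = 2.5 h/day × 28 days = 70 h
server: 0.54 kW × 70 h = 37.8 kWh
vacuum cleaner: Runtime = 30 min × 30 = 900 min = 15 h
vacuum cleaner: 0.55 kW × 15 h = 8.25 kWh
Total energy = 114.1725 kWh
Cost = 114.1725 × $0.09 = $10.28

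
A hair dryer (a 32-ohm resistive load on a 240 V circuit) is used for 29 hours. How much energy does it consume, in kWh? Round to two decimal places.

52.20 kWh

Power = V²/R = 240²/32 = 1800 W = 1.8 kW
Energy = 1.8 kW × 29 h = 52.2 kWh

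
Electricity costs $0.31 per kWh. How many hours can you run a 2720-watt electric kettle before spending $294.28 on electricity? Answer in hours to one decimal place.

Energy available = $294.28 ÷ $0.31/kWh = 949.2903 kWh
Hours = 949.2903 kWh ÷ 2.72 kW = 349.0 h

349.0 h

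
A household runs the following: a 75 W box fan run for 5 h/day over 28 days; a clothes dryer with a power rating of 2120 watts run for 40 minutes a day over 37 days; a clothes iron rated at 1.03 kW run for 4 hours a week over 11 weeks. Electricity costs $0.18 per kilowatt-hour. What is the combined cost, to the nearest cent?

box fan: Runtime = 5 h/day × 28 days = 140 h
box fan: 0.075 kW × 140 h = 10.5 kWh
clothes dryer: Runtime = 40 min × 37 = 1480 min = 24.666666… h
clothes dryer: 2.12 kW × 24.666666… h = 52.293333… kWh
clothes iron: Runtime = 4 h/week × 11 weeks = 44 h
clothes iron: 1.03 kW × 44 h = 45.32 kWh
Total energy = 108.113333… kWh
Cost = 108.113333… × $0.18 = $19.46

$19.46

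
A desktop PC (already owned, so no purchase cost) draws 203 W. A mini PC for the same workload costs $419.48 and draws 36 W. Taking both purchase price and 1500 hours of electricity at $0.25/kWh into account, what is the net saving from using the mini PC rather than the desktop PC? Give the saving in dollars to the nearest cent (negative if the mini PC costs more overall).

-$356.86

desktop PC: $0.00 + (203/1000) kW × 1500 h × $0.25 = $0.00 + $76.125 = $76.125
mini PC: $419.48 + (36/1000) kW × 1500 h × $0.25 = $419.48 + $13.5 = $432.98
Saving = $76.125 − $432.98 = −$356.855 → -$356.86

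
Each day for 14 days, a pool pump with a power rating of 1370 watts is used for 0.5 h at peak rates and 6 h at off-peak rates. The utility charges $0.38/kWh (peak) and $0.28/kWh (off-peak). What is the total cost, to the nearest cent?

Peak energy = 1.37 kW × 0.5 h × 14 = 9.59 kWh
Off-peak energy = 1.37 kW × 6 h × 14 = 115.08 kWh
Cost = 9.59 × $0.38 + 115.08 × $0.28 = $3.6442 + $32.2224 = $35.87

$35.87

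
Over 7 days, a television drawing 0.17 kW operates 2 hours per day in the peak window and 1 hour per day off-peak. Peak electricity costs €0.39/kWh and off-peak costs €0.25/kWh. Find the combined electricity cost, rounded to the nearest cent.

Peak energy = 0.17 kW × 2 h × 7 = 2.38 kWh
Off-peak energy = 0.17 kW × 1 h × 7 = 1.19 kWh
Cost = 2.38 × €0.39 + 1.19 × €0.25 = €0.9282 + €0.2975 = €1.23

€1.23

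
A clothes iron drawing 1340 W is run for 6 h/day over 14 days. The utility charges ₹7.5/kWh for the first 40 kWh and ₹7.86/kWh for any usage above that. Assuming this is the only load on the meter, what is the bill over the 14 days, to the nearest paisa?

Runtime = 6 h/day × 14 days = 84 h
Energy = 1.34 kW × 84 h = 112.56 kWh
Tier 1 (0–40 kWh): 40 × ₹7.5 = ₹300
Above 40 kWh: 72.56 × ₹7.86 = ₹570.3216
Bill = ₹870.32

₹870.32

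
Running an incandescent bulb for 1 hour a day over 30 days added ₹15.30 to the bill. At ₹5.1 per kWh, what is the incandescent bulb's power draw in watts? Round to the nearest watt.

Energy = ₹15.30 ÷ ₹5.1/kWh = 3 kWh
Runtime = 1 h/day × 30 days = 30 h
Power = 3 kWh ÷ 30 h = 0.1 kW = 100 W

100 W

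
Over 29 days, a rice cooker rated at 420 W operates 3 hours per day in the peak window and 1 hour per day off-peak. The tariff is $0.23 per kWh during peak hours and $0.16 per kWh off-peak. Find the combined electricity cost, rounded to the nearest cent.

Peak energy = 0.42 kW × 3 h × 29 = 36.54 kWh
Off-peak energy = 0.42 kW × 1 h × 29 = 12.18 kWh
Cost = 36.54 × $0.23 + 12.18 × $0.16 = $8.4042 + $1.9488 = $10.35

$10.35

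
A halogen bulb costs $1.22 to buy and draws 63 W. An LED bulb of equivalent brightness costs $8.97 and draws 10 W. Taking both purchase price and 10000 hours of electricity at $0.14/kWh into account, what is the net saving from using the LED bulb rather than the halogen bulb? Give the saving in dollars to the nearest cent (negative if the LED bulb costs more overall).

$66.45

halogen bulb: $1.22 + (63/1000) kW × 10000 h × $0.14 = $1.22 + $88.2 = $89.42
LED bulb: $8.97 + (10/1000) kW × 10000 h × $0.14 = $8.97 + $14 = $22.97
Saving = $89.42 − $22.97 = $66.45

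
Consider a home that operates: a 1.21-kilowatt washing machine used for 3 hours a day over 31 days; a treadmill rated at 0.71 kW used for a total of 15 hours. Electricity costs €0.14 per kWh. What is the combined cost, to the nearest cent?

washing machine: Runtime = 3 h/day × 31 days = 93 h
washing machine: 1.21 kW × 93 h = 112.53 kWh
treadmill: 0.71 kW × 15 h = 10.65 kWh
Total energy = 123.18 kWh
Cost = 123.18 × €0.14 = €17.25

€17.25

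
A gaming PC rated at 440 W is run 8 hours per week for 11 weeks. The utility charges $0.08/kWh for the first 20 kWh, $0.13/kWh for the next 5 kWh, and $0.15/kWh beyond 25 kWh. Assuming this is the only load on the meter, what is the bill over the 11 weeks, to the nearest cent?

Runtime = 8 h/week × 11 weeks = 88 h
Energy = 0.44 kW × 88 h = 38.72 kWh
Tier 1 (0–20 kWh): 20 × $0.08 = $1.6
Tier 2 (20–25 kWh): 5 × $0.13 = $0.65
Above 25 kWh: 13.72 × $0.15 = $2.058
Bill = $4.31

$4.31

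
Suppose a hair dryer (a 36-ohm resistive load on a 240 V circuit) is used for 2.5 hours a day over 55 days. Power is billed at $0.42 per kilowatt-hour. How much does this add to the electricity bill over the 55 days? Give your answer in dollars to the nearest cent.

$92.40

Power = V²/R = 240²/36 = 1600 W = 1.6 kW
Runtime = 2.5 h/day × 55 days = 137.5 h
Energy = 1.6 kW × 137.5 h = 220 kWh
Cost = 220 kWh × $0.42/kWh = $92.40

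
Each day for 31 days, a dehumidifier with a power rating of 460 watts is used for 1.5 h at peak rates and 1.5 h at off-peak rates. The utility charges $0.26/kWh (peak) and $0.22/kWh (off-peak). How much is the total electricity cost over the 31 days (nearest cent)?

Peak energy = 0.46 kW × 1.5 h × 31 = 21.39 kWh
Off-peak energy = 0.46 kW × 1.5 h × 31 = 21.39 kWh
Cost = 21.39 × $0.26 + 21.39 × $0.22 = $5.5614 + $4.7058 = $10.27

$10.27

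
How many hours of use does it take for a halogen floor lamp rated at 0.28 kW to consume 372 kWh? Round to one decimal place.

Hours = 372 kWh ÷ 0.28 kW = 1328.6 h

1328.6 h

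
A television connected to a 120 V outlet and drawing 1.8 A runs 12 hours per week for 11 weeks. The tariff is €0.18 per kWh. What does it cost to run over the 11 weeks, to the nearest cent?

€5.13

Power = 1.8 A × 120 V = 216 W = 0.216 kW
Runtime = 12 h/week × 11 weeks = 132 h
Energy = 0.216 kW × 132 h = 28.512 kWh
Cost = 28.512 kWh × €0.18/kWh = €5.13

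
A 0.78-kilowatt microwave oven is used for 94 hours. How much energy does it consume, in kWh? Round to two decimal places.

Energy = 0.78 kW × 94 h = 73.32 kWh

73.32 kWh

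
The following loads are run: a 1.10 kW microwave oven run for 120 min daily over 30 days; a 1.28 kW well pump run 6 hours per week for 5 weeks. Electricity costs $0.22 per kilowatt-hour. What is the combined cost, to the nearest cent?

microwave oven: Runtime = 120 min × 30 = 3600 min = 60 h
microwave oven: 1.1 kW × 60 h = 66 kWh
well pump: Runtime = 6 h/week × 5 weeks = 30 h
well pump: 1.28 kW × 30 h = 38.4 kWh
Total energy = 104.4 kWh
Cost = 104.4 × $0.22 = $22.97

$22.97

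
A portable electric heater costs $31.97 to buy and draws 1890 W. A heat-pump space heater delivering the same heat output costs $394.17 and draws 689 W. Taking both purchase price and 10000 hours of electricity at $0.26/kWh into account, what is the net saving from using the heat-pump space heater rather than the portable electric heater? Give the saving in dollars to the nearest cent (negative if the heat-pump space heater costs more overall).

portable electric heater: $31.97 + (1890/1000) kW × 10000 h × $0.26 = $31.97 + $4914 = $4945.97
heat-pump space heater: $394.17 + (689/1000) kW × 10000 h × $0.26 = $394.17 + $1791.4 = $2185.57
Saving = $4945.97 − $2185.57 = $2760.4

$2760.40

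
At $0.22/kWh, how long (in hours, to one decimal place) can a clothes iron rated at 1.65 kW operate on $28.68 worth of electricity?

79.0 h

Energy available = $28.68 ÷ $0.22/kWh = 130.3636 kWh
Hours = 130.3636 kWh ÷ 1.65 kW = 79.0 h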